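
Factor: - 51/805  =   - 3^1 * 5^( - 1)*7^(-1) * 17^1*23^( - 1)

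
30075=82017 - 51942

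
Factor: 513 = 3^3*19^1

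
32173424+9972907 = 42146331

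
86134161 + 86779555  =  172913716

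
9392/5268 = 2348/1317 =1.78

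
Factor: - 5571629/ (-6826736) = 2^(-4) * 60953^( - 1 )*795947^1 = 795947/975248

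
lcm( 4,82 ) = 164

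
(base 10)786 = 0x312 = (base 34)N4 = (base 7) 2202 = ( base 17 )2c4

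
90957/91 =999+48/91= 999.53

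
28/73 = 28/73 = 0.38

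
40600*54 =2192400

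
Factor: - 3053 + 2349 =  - 704=-2^6*11^1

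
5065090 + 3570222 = 8635312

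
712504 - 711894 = 610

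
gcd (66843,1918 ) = 7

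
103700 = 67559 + 36141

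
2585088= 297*8704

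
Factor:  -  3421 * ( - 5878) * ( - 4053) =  - 81500309814= - 2^1 * 3^1 * 7^1 * 11^1 * 193^1*311^1 * 2939^1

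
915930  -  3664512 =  - 2748582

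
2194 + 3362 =5556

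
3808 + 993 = 4801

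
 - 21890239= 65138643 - 87028882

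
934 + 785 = 1719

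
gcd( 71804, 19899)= 1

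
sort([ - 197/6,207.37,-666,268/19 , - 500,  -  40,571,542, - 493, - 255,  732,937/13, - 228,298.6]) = [ - 666,- 500, - 493, - 255, - 228, - 40,-197/6,  268/19,937/13, 207.37,298.6,542, 571,732 ] 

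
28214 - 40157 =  - 11943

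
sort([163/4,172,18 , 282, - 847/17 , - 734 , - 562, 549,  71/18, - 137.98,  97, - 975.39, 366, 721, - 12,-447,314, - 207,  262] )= [ - 975.39, - 734, - 562, - 447, - 207, - 137.98, - 847/17, - 12,71/18, 18, 163/4, 97, 172, 262, 282,314,  366,  549,  721 ]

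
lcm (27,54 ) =54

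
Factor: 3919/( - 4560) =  - 2^( - 4)*3^( - 1 )* 5^( -1 )*19^( - 1 ) * 3919^1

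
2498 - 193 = 2305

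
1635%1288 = 347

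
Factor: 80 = 2^4*5^1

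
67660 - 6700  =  60960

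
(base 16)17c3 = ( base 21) DGE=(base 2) 1011111000011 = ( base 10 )6083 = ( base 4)1133003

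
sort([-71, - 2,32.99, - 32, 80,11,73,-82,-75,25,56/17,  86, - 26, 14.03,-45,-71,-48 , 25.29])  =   [ - 82, - 75,-71,-71, - 48,- 45,-32, - 26, -2,56/17,11 , 14.03 , 25,25.29,32.99,  73, 80,86 ]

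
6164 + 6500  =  12664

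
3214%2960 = 254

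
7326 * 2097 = 15362622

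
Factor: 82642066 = 2^1*13^1*17^1*181^1 * 1033^1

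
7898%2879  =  2140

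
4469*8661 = 38706009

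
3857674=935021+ 2922653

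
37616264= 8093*4648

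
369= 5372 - 5003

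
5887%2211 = 1465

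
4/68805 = 4/68805 = 0.00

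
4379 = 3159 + 1220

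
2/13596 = 1/6798 = 0.00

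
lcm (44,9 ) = 396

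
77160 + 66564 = 143724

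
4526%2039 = 448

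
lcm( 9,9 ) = 9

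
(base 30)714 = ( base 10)6334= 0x18be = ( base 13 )2b63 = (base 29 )7fc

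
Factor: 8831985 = 3^1 * 5^1 *43^1 * 13693^1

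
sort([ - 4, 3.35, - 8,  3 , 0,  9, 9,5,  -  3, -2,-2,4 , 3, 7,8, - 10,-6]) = [ - 10,-8, - 6,-4,-3,-2, - 2,0,3, 3,3.35,  4,5, 7, 8, 9, 9] 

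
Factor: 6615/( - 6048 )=- 35/32=-2^ ( - 5 ) * 5^1 * 7^1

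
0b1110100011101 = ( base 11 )5666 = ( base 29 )8P0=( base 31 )7ND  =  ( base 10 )7453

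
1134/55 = 20 + 34/55  =  20.62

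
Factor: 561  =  3^1*11^1*17^1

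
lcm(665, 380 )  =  2660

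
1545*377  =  582465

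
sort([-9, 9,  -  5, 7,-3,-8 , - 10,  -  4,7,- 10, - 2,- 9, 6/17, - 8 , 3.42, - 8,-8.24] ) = [ - 10, - 10, - 9 , - 9,-8.24,- 8, - 8, -8, - 5, - 4, - 3, - 2,  6/17, 3.42, 7, 7, 9]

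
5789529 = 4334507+1455022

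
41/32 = 41/32  =  1.28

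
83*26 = 2158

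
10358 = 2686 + 7672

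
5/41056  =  5/41056 = 0.00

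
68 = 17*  4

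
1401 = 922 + 479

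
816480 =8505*96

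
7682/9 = 7682/9 = 853.56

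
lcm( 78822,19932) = 1734084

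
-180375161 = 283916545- 464291706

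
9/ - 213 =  - 1 + 68/71  =  - 0.04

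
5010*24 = 120240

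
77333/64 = 1208 + 21/64 = 1208.33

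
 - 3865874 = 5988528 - 9854402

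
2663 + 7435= 10098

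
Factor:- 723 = - 3^1 * 241^1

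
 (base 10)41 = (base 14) 2D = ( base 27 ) 1e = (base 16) 29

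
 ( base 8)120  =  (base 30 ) 2k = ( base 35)2a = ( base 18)48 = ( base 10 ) 80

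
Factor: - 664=-2^3*83^1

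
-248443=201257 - 449700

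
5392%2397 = 598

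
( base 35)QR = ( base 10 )937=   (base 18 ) 2g1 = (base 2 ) 1110101001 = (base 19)2b6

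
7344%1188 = 216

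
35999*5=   179995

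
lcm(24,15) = 120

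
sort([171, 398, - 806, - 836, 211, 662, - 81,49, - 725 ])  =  [ -836,-806 ,  -  725,-81, 49, 171, 211  ,  398, 662] 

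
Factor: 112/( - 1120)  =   - 2^( - 1)*5^ ( - 1)=- 1/10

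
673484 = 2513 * 268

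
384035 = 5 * 76807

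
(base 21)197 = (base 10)637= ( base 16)27d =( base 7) 1600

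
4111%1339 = 94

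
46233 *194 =8969202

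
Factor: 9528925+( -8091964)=3^1*317^1 * 1511^1 = 1436961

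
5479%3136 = 2343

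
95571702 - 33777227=61794475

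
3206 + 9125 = 12331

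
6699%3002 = 695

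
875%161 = 70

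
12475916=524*23809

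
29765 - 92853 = -63088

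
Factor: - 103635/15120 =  - 2^( - 4)*3^( - 1 )*7^1*47^1 = - 329/48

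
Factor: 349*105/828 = 12215/276 =2^(-2)*3^(- 1)*5^1*7^1 * 23^( - 1)*349^1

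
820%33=28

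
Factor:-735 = -3^1 * 5^1*7^2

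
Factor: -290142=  - 2^1*3^6*199^1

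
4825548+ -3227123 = 1598425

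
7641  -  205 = 7436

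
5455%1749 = 208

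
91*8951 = 814541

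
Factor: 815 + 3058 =3873 = 3^1*1291^1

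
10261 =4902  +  5359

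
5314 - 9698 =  - 4384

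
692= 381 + 311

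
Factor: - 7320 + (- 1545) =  - 3^2 * 5^1*197^1 = -8865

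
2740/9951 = 2740/9951 = 0.28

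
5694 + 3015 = 8709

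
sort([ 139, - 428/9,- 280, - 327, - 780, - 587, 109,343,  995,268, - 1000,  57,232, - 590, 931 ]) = [ - 1000, - 780,-590,-587, - 327 , -280,  -  428/9 , 57,  109, 139,  232,  268, 343 , 931, 995] 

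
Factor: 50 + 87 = 137^1 = 137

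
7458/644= 11 + 187/322 = 11.58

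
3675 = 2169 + 1506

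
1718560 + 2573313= 4291873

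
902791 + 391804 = 1294595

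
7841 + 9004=16845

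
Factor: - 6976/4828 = -2^4*17^( - 1 )*71^(-1 )*109^1 = - 1744/1207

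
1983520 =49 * 40480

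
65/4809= 65/4809  =  0.01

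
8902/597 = 8902/597= 14.91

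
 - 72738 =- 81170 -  - 8432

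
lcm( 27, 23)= 621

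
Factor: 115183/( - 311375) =-5^ ( - 3)*47^( - 1 )*53^( - 1)*115183^1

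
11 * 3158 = 34738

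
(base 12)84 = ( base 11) 91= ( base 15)6A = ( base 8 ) 144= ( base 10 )100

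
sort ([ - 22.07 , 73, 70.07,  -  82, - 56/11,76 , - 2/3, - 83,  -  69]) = [ - 83,-82,-69,- 22.07, - 56/11, - 2/3, 70.07, 73,76]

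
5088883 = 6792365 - 1703482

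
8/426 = 4/213 = 0.02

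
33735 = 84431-50696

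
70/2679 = 70/2679 = 0.03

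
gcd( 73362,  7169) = 1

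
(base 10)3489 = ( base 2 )110110100001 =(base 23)6DG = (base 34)30L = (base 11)2692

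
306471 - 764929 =  -  458458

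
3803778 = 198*19211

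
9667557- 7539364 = 2128193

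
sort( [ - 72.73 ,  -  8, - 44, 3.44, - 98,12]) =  [ - 98  , - 72.73 , - 44, - 8,3.44,  12] 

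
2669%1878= 791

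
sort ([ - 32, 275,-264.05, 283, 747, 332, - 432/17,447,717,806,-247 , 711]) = [ - 264.05, - 247 , - 32,- 432/17, 275,283, 332, 447 , 711,717,747 , 806 ] 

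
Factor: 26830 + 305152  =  2^1*7^1 * 23^1*1031^1=331982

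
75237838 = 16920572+58317266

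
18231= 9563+8668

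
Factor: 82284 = 2^2*3^1 * 6857^1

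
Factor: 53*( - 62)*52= - 2^3*13^1*31^1 *53^1=- 170872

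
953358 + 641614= 1594972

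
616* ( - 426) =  - 262416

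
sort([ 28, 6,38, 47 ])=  [6,28, 38, 47]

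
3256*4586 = 14932016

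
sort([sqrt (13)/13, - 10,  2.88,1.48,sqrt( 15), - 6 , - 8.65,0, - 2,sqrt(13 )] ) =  [-10, -8.65, - 6,  -  2,0, sqrt(13)/13,1.48,2.88,sqrt(13 ),sqrt(15)] 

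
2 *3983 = 7966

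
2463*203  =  499989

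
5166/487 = 5166/487=10.61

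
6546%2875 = 796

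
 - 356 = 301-657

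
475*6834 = 3246150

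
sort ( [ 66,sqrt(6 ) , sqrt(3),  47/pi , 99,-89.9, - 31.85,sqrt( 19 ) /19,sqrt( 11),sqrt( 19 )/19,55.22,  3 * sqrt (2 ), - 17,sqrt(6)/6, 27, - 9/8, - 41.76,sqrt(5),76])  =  [ - 89.9, - 41.76, - 31.85, - 17, - 9/8,  sqrt( 19 )/19,sqrt( 19 ) /19,sqrt ( 6) /6,sqrt(3),sqrt( 5),sqrt(6 ),sqrt( 11), 3*sqrt(2),47/pi,27,55.22,66,76,99]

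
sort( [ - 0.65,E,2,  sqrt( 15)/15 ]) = [ - 0.65,  sqrt( 15 ) /15,  2, E]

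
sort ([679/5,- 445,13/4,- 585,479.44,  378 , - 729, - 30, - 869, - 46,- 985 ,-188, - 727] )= [-985, - 869,  -  729, - 727, - 585, - 445,-188, - 46, - 30,13/4,679/5,378 , 479.44]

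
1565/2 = 782 + 1/2 = 782.50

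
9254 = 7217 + 2037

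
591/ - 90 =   -  7 + 13/30 = -6.57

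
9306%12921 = 9306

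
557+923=1480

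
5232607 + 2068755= 7301362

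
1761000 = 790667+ 970333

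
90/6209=90/6209 = 0.01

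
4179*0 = 0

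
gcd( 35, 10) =5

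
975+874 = 1849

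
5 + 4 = 9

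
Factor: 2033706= 2^1  *3^1  *  23^1*14737^1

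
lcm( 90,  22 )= 990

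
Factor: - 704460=  -  2^2 * 3^1*5^1*59^1*199^1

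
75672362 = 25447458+50224904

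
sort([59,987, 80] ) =[ 59, 80, 987 ]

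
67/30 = 2  +  7/30  =  2.23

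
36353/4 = 9088 + 1/4  =  9088.25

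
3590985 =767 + 3590218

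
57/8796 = 19/2932 = 0.01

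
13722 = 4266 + 9456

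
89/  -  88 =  - 2 +87/88 = - 1.01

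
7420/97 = 7420/97 = 76.49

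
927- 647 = 280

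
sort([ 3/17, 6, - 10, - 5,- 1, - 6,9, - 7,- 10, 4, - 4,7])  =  [ - 10,-10, - 7, - 6, - 5, - 4 ,-1, 3/17 , 4,6, 7,9] 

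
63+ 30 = 93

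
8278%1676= 1574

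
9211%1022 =13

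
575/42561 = 575/42561 =0.01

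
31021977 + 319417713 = 350439690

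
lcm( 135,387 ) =5805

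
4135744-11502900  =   - 7367156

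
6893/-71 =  - 6893/71 = - 97.08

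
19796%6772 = 6252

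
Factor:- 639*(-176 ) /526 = 2^3*3^2*11^1*71^1 * 263^(  -  1 ) = 56232/263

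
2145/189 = 11 + 22/63  =  11.35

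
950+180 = 1130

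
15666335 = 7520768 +8145567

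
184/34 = 92/17 = 5.41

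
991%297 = 100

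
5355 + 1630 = 6985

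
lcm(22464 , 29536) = 1594944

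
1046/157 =1046/157 = 6.66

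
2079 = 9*231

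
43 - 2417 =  - 2374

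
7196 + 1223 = 8419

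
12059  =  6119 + 5940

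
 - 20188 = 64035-84223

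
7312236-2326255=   4985981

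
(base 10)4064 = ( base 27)5fe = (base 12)2428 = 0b111111100000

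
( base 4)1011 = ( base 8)105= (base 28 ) 2D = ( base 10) 69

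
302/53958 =151/26979 =0.01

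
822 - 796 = 26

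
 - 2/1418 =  - 1 + 708/709= - 0.00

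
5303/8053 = 5303/8053 = 0.66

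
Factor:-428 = -2^2*107^1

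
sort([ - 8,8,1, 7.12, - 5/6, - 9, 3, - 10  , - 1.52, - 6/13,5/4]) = [ - 10, - 9, - 8, - 1.52,  -  5/6, - 6/13,1, 5/4, 3,7.12,8 ] 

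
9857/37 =9857/37 = 266.41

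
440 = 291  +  149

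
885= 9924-9039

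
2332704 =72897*32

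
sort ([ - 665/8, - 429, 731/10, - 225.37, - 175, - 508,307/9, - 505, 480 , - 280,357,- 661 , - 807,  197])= [ -807, - 661, - 508,- 505, - 429, - 280, - 225.37, - 175, - 665/8, 307/9,731/10, 197, 357,480]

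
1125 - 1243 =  -118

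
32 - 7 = 25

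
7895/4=1973 + 3/4  =  1973.75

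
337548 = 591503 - 253955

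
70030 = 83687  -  13657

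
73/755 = 73/755   =  0.10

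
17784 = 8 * 2223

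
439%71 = 13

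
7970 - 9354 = -1384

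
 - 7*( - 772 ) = 5404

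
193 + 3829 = 4022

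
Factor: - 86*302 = -2^2*43^1 * 151^1 = - 25972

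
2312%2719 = 2312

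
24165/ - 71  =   - 24165/71 = - 340.35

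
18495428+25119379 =43614807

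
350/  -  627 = -350/627 = -0.56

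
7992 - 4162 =3830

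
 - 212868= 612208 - 825076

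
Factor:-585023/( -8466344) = 2^( - 3)*449^ (-1)*2357^( - 1 ) * 585023^1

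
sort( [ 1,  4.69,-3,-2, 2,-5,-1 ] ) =[ - 5,-3,  -  2, - 1,1, 2,  4.69 ]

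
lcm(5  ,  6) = 30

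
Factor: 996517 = 131^1*7607^1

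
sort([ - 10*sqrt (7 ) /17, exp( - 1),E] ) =[ - 10 * sqrt(7)/17,exp( -1),E]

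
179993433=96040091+83953342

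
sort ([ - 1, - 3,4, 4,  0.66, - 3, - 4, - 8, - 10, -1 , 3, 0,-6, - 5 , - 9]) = [ - 10, - 9, - 8, - 6,-5, - 4, - 3, - 3, - 1, - 1, 0,0.66, 3, 4,4] 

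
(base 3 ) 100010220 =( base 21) f29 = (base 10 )6666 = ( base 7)25302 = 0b1101000001010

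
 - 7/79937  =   - 1 + 79930/79937=- 0.00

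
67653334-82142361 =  - 14489027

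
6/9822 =1/1637 = 0.00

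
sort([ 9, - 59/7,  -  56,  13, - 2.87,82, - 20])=[ - 56,-20, - 59/7,- 2.87,9,13,82 ] 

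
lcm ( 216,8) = 216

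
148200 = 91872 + 56328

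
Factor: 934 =2^1*467^1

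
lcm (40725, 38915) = 1751175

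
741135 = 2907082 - 2165947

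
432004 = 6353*68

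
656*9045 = 5933520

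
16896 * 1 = 16896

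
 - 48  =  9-57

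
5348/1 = 5348=5348.00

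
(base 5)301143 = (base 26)e36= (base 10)9548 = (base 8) 22514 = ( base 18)1b88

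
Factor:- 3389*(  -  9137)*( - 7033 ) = - 217778905669 = - 13^1* 541^1*3389^1*  9137^1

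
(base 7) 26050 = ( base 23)D0I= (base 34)5WR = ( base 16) 1AEF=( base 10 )6895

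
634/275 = 634/275 = 2.31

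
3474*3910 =13583340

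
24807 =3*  8269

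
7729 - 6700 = 1029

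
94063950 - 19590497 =74473453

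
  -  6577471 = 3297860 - 9875331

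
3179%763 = 127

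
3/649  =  3/649=0.00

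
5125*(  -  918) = - 4704750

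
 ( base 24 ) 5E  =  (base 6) 342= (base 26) 54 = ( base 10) 134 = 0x86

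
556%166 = 58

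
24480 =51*480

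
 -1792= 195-1987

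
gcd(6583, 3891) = 1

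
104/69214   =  52/34607  =  0.00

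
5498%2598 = 302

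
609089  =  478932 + 130157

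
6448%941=802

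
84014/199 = 422 + 36/199  =  422.18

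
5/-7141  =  -1 + 7136/7141=-0.00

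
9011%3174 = 2663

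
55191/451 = 122 + 169/451= 122.37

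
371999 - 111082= 260917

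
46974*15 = 704610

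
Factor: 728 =2^3*7^1*13^1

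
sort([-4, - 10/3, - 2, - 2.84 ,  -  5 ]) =[-5,-4,-10/3,-2.84,-2 ] 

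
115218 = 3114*37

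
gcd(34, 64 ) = 2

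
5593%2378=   837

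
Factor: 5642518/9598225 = 2^1*5^(  -  2) * 13^( - 1)*4219^(-1)*403037^1=806074/1371175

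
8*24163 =193304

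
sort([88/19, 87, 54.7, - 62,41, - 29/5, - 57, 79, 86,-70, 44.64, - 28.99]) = [ - 70, - 62 ,  -  57,  -  28.99, - 29/5, 88/19, 41,  44.64,  54.7,79, 86,  87 ] 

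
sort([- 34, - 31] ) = [ -34,- 31]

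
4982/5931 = 4982/5931=0.84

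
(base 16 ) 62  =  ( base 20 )4I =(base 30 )38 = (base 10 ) 98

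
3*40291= 120873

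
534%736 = 534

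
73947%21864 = 8355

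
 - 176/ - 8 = 22/1 = 22.00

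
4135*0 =0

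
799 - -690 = 1489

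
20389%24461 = 20389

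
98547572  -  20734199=77813373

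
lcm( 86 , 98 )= 4214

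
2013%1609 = 404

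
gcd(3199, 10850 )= 7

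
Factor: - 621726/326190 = -5^(-1 )*7^1* 83^( - 1 )*113^1 = - 791/415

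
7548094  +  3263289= 10811383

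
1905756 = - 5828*(- 327) 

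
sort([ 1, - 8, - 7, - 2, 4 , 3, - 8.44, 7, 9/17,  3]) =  [ - 8.44, - 8,-7,-2,  9/17, 1,  3, 3,  4 , 7]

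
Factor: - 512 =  - 2^9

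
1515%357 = 87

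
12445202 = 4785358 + 7659844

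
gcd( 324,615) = 3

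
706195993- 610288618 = 95907375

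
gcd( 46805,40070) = 5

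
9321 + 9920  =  19241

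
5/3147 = 5/3147= 0.00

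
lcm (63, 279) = 1953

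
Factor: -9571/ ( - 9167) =17^1*89^( - 1 )*103^( -1) * 563^1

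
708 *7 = 4956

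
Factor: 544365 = 3^2*5^1*12097^1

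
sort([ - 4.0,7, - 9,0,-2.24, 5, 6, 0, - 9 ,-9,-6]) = [ - 9, - 9, - 9, - 6, - 4.0, - 2.24, 0, 0,5,6,  7]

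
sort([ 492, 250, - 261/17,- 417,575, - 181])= [ - 417, - 181, - 261/17, 250, 492,575] 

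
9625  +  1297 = 10922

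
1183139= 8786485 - 7603346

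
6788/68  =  99 + 14/17 = 99.82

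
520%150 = 70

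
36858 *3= 110574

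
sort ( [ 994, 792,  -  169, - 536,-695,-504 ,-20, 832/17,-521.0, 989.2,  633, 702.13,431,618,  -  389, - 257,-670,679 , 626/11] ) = [ - 695, - 670,-536,  -  521.0 , - 504, - 389,- 257,-169,- 20, 832/17,626/11,431,618 , 633,679,702.13, 792,989.2  ,  994] 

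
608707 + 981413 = 1590120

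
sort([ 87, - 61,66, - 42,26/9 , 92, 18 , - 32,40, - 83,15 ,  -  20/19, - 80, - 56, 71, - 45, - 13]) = [ - 83, - 80, - 61, - 56 , - 45 , - 42 , - 32, - 13,-20/19, 26/9 , 15 , 18, 40 , 66, 71 , 87, 92]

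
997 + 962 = 1959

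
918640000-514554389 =404085611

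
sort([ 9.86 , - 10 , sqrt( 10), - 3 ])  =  [-10, - 3,sqrt( 10) , 9.86]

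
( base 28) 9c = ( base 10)264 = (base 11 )220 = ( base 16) 108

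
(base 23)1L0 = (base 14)524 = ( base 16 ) 3F4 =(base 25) 1fc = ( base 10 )1012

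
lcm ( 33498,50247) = 100494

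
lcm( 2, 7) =14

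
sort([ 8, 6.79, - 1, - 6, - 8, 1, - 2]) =[ - 8, - 6, - 2, - 1, 1,6.79, 8]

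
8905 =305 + 8600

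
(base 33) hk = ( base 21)16E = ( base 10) 581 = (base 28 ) KL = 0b1001000101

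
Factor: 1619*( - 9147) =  - 3^1*1619^1*3049^1 = - 14808993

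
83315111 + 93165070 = 176480181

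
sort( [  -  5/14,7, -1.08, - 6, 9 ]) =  [ -6,  -  1.08, - 5/14,7,9 ]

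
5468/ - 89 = - 5468/89 = - 61.44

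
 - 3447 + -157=-3604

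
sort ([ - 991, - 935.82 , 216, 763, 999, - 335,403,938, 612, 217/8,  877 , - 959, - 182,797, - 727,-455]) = [ - 991, - 959, - 935.82, - 727, - 455,-335, - 182, 217/8 , 216,403,612,763, 797,877,938,999]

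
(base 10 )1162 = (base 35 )x7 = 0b10010001010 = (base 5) 14122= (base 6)5214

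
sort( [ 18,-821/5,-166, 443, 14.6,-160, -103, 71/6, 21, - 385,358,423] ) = [ - 385, - 166, - 821/5,  -  160,-103, 71/6,14.6, 18,21,  358,423,443 ]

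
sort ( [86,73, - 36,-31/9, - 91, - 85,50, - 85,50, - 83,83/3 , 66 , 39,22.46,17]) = [  -  91, - 85, - 85, - 83 ,  -  36 , - 31/9,17 , 22.46, 83/3, 39, 50,50 , 66, 73,86]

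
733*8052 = 5902116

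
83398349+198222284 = 281620633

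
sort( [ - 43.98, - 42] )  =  [ - 43.98, - 42 ] 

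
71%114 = 71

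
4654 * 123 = 572442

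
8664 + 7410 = 16074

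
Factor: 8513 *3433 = 3433^1*8513^1= 29225129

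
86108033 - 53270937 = 32837096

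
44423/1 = 44423=44423.00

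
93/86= 93/86=1.08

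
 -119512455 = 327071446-446583901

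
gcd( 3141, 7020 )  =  9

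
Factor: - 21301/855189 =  - 3^( -2)*7^1*17^1*179^1*95021^( - 1)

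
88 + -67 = 21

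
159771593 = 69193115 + 90578478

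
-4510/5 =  - 902 = -902.00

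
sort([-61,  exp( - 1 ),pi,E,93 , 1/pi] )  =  [ - 61,1/pi, exp( - 1) , E,pi , 93]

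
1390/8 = 695/4 = 173.75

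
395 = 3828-3433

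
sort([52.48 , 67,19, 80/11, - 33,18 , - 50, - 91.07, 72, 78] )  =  [-91.07,-50, - 33, 80/11, 18, 19,  52.48, 67, 72,78]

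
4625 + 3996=8621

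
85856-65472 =20384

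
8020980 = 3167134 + 4853846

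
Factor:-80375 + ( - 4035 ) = -84410=- 2^1*5^1 * 23^1 * 367^1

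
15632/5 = 3126 + 2/5 = 3126.40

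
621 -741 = - 120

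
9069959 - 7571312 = 1498647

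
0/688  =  0 = 0.00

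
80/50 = 1 + 3/5= 1.60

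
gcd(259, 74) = 37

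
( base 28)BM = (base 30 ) B0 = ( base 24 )di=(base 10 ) 330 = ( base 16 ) 14a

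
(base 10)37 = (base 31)16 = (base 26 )1B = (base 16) 25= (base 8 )45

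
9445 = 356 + 9089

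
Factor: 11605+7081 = 18686 = 2^1  *  9343^1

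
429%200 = 29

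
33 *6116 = 201828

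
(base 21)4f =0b1100011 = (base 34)2v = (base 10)99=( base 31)36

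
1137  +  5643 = 6780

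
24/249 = 8/83= 0.10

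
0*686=0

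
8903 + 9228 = 18131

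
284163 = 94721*3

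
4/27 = 4/27= 0.15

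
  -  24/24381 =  - 8/8127 = - 0.00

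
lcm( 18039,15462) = 108234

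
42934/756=56 + 299/378 = 56.79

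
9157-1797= 7360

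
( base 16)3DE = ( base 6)4330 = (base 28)17A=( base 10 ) 990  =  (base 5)12430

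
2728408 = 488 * 5591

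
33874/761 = 44 + 390/761 = 44.51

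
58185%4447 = 374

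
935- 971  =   - 36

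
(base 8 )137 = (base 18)55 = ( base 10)95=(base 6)235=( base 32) 2v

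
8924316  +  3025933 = 11950249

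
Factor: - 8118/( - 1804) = 9/2 = 2^( - 1)*3^2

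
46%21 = 4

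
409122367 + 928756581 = 1337878948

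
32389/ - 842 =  -32389/842 = - 38.47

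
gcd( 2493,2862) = 9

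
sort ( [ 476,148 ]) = [ 148,  476 ]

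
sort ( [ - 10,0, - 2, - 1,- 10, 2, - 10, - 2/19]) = [ - 10, - 10, - 10, - 2, - 1,- 2/19,0, 2 ]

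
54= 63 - 9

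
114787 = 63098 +51689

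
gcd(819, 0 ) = 819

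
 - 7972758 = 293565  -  8266323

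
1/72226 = 1/72226 =0.00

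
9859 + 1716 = 11575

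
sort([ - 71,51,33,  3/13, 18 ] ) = [ - 71, 3/13, 18,33,51 ] 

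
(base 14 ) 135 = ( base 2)11110011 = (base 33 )7c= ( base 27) 90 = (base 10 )243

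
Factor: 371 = 7^1*53^1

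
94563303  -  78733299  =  15830004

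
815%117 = 113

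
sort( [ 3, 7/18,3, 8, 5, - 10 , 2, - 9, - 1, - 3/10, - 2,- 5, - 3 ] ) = [ - 10, - 9, - 5,-3, - 2 , - 1, - 3/10,  7/18,2, 3, 3, 5,  8 ]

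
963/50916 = 321/16972= 0.02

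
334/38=167/19 = 8.79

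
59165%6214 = 3239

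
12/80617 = 12/80617 = 0.00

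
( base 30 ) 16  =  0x24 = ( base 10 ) 36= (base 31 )15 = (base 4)210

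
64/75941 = 64/75941 = 0.00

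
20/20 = 1 = 1.00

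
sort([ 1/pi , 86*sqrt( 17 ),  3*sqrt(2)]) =[1/pi, 3*sqrt( 2), 86*sqrt( 17 )] 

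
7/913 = 7/913 = 0.01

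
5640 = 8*705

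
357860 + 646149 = 1004009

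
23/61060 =23/61060 = 0.00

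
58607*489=28658823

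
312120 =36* 8670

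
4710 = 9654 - 4944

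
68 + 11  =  79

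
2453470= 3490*703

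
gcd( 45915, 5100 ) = 15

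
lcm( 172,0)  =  0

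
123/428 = 123/428  =  0.29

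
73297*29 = 2125613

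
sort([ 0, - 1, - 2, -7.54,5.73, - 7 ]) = [ - 7.54, - 7,-2, - 1,0,5.73 ] 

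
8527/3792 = 8527/3792 =2.25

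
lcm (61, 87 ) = 5307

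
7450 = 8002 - 552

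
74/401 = 74/401  =  0.18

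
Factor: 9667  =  7^1 *1381^1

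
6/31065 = 2/10355 = 0.00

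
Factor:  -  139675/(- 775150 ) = 2^ (  -  1) *151^1*419^( - 1) = 151/838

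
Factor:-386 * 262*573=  - 57948636 = - 2^2  *  3^1*131^1*191^1*193^1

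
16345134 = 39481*414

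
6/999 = 2/333 = 0.01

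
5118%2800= 2318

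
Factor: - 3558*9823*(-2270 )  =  79337031180 = 2^2*3^1*5^1*11^1*19^1*47^1*227^1*593^1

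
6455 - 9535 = -3080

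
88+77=165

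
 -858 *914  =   - 784212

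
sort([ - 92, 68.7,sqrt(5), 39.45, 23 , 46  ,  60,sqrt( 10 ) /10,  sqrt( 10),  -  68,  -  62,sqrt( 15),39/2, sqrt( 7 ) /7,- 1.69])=[ - 92, -68, - 62 , - 1.69,  sqrt( 10)/10,  sqrt(7)/7, sqrt( 5),sqrt(10),  sqrt( 15), 39/2, 23, 39.45, 46,60,68.7] 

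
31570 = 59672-28102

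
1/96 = 1/96 =0.01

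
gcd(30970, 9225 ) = 5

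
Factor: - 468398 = -2^1*7^1*33457^1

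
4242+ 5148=9390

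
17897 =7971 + 9926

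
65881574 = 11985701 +53895873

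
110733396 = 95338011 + 15395385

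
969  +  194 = 1163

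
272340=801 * 340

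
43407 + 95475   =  138882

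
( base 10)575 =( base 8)1077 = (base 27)L8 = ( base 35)gf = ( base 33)he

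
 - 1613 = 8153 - 9766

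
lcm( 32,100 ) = 800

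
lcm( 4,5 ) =20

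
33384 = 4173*8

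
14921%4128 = 2537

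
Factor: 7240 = 2^3 * 5^1*181^1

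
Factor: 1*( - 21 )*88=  - 1848 = - 2^3 * 3^1*7^1*11^1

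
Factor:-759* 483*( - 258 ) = 2^1*3^3*7^1*11^1*23^2*43^1= 94582026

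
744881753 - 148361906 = 596519847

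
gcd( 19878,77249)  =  1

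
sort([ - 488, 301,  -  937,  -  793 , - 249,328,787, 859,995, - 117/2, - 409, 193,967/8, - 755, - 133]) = [ - 937,-793,  -  755, - 488, - 409, - 249, - 133, -117/2, 967/8 , 193, 301, 328, 787,859, 995]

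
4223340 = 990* 4266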